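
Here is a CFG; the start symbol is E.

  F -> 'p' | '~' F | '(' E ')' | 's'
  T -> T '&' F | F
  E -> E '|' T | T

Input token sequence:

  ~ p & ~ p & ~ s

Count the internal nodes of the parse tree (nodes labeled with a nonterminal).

10

[E [T [T [T [F ~ [F p]]] & [F ~ [F p]]] & [F ~ [F s]]]]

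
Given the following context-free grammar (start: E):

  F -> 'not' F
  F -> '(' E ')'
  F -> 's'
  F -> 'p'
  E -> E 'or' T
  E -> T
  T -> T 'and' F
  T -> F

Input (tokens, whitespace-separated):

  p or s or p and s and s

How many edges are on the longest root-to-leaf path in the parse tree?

5

[E [E [E [T [F p]]] or [T [F s]]] or [T [T [T [F p]] and [F s]] and [F s]]]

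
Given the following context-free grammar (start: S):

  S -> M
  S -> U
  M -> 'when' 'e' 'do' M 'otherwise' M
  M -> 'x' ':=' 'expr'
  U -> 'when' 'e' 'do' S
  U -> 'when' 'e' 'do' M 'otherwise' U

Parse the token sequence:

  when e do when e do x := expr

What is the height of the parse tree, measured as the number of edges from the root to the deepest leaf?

6

[S [U when e do [S [U when e do [S [M x := expr]]]]]]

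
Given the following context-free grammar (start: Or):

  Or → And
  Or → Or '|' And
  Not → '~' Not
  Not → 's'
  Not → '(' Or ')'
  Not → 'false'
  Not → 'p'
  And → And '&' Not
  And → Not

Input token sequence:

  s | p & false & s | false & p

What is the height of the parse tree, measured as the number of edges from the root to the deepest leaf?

[Or [Or [Or [And [Not s]]] | [And [And [And [Not p]] & [Not false]] & [Not s]]] | [And [And [Not false]] & [Not p]]]

6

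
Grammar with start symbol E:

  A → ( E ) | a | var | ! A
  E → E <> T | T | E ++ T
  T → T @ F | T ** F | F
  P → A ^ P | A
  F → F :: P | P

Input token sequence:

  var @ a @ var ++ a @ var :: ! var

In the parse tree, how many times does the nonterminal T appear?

[E [E [T [T [T [F [P [A var]]]] @ [F [P [A a]]]] @ [F [P [A var]]]]] ++ [T [T [F [P [A a]]]] @ [F [F [P [A var]]] :: [P [A ! [A var]]]]]]

5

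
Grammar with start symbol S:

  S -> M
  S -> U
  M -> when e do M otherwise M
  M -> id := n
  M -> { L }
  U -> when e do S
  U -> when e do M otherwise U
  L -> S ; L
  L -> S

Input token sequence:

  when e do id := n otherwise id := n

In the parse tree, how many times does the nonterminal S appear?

1

[S [M when e do [M id := n] otherwise [M id := n]]]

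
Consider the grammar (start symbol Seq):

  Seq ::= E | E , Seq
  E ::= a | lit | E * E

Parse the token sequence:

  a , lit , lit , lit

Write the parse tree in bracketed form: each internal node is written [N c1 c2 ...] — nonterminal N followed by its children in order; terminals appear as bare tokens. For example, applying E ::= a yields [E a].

Seq
E , Seq
a , Seq
a , E , Seq
a , lit , Seq
a , lit , E , Seq
a , lit , lit , Seq
a , lit , lit , E
a , lit , lit , lit

[Seq [E a] , [Seq [E lit] , [Seq [E lit] , [Seq [E lit]]]]]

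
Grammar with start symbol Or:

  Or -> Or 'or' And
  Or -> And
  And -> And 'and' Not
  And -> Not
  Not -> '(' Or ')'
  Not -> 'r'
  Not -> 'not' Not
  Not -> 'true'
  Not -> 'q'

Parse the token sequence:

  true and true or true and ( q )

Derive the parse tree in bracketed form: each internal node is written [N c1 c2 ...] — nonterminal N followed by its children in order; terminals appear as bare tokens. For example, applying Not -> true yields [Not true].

Or
Or or And
And or And
And and Not or And
Not and Not or And
true and Not or And
true and true or And
true and true or And and Not
true and true or Not and Not
true and true or true and Not
true and true or true and ( Or )
true and true or true and ( And )
true and true or true and ( Not )
true and true or true and ( q )

[Or [Or [And [And [Not true]] and [Not true]]] or [And [And [Not true]] and [Not ( [Or [And [Not q]]] )]]]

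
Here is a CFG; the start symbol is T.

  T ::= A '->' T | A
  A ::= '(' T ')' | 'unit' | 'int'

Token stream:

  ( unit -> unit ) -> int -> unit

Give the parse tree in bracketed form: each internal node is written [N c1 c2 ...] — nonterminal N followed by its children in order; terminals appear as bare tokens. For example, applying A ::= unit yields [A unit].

[T [A ( [T [A unit] -> [T [A unit]]] )] -> [T [A int] -> [T [A unit]]]]

T
A -> T
( T ) -> T
( A -> T ) -> T
( unit -> T ) -> T
( unit -> A ) -> T
( unit -> unit ) -> T
( unit -> unit ) -> A -> T
( unit -> unit ) -> int -> T
( unit -> unit ) -> int -> A
( unit -> unit ) -> int -> unit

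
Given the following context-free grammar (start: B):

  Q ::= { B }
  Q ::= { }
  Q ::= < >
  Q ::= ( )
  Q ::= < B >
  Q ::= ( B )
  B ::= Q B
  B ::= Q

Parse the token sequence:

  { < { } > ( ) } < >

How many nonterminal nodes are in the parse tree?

10

[B [Q { [B [Q < [B [Q { }]] >] [B [Q ( )]]] }] [B [Q < >]]]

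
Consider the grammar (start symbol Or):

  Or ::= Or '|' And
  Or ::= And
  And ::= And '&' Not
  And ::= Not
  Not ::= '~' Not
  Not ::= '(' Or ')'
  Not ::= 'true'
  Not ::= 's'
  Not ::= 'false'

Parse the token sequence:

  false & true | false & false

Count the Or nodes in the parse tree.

2

[Or [Or [And [And [Not false]] & [Not true]]] | [And [And [Not false]] & [Not false]]]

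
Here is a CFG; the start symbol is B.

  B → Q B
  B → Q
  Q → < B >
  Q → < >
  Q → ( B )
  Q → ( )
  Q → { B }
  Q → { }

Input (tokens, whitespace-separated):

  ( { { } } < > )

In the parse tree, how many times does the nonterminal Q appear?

4

[B [Q ( [B [Q { [B [Q { }]] }] [B [Q < >]]] )]]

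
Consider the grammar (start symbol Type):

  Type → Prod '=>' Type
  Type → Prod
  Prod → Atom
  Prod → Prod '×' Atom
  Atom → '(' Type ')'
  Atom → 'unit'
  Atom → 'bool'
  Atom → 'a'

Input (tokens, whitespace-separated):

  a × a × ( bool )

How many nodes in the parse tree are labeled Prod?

4

[Type [Prod [Prod [Prod [Atom a]] × [Atom a]] × [Atom ( [Type [Prod [Atom bool]]] )]]]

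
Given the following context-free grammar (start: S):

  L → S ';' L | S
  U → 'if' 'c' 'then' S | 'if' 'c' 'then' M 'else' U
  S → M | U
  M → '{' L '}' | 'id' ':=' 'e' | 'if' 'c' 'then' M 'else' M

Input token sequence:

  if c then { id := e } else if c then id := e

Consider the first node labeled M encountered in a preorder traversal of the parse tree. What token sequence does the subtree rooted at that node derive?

[S [U if c then [M { [L [S [M id := e]]] }] else [U if c then [S [M id := e]]]]]

{ id := e }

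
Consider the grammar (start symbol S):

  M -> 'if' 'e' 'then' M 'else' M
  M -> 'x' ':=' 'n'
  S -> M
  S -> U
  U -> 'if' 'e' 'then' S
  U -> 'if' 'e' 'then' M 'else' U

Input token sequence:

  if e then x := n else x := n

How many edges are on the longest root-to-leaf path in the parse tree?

[S [M if e then [M x := n] else [M x := n]]]

3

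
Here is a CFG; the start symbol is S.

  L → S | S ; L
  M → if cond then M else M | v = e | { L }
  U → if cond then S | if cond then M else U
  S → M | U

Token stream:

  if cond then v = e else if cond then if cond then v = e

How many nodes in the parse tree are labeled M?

[S [U if cond then [M v = e] else [U if cond then [S [U if cond then [S [M v = e]]]]]]]

2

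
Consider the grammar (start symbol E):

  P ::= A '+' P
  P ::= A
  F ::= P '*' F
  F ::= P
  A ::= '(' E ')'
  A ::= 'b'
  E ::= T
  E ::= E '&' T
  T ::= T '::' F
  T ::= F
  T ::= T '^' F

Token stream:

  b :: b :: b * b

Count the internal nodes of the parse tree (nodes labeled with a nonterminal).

[E [T [T [T [F [P [A b]]]] :: [F [P [A b]]]] :: [F [P [A b]] * [F [P [A b]]]]]]

16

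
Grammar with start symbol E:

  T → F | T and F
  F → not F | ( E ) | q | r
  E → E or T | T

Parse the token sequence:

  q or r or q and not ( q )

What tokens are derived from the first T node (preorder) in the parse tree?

[E [E [E [T [F q]]] or [T [F r]]] or [T [T [F q]] and [F not [F ( [E [T [F q]]] )]]]]

q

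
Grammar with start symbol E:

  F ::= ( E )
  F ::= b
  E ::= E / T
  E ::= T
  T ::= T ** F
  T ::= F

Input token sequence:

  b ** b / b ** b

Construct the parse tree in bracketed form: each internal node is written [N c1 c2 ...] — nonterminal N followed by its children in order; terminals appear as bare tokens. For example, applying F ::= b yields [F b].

[E [E [T [T [F b]] ** [F b]]] / [T [T [F b]] ** [F b]]]

E
E / T
T / T
T ** F / T
F ** F / T
b ** F / T
b ** b / T
b ** b / T ** F
b ** b / F ** F
b ** b / b ** F
b ** b / b ** b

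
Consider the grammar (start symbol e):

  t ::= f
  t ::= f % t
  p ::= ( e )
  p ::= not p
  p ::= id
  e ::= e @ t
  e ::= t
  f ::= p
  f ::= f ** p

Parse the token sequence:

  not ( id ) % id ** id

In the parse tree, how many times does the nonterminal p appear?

[e [t [f [p not [p ( [e [t [f [p id]]]] )]]] % [t [f [f [p id]] ** [p id]]]]]

5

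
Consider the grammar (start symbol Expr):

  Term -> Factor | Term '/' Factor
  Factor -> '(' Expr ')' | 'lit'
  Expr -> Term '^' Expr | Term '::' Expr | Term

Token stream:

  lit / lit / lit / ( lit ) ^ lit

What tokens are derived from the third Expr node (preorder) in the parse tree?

lit

[Expr [Term [Term [Term [Term [Factor lit]] / [Factor lit]] / [Factor lit]] / [Factor ( [Expr [Term [Factor lit]]] )]] ^ [Expr [Term [Factor lit]]]]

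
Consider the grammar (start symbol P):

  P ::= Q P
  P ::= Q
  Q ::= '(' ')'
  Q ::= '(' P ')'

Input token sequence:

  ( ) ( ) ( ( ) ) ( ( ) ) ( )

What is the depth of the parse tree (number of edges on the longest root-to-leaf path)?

7

[P [Q ( )] [P [Q ( )] [P [Q ( [P [Q ( )]] )] [P [Q ( [P [Q ( )]] )] [P [Q ( )]]]]]]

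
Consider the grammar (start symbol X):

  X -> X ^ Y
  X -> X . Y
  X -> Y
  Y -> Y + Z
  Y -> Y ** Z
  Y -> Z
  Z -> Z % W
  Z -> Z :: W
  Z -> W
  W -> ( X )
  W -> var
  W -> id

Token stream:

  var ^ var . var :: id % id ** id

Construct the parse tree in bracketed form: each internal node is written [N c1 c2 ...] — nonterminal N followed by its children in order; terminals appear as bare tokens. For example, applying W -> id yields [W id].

X
X . Y
X ^ Y . Y
Y ^ Y . Y
Z ^ Y . Y
W ^ Y . Y
var ^ Y . Y
var ^ Z . Y
var ^ W . Y
var ^ var . Y
var ^ var . Y ** Z
var ^ var . Z ** Z
var ^ var . Z % W ** Z
var ^ var . Z :: W % W ** Z
var ^ var . W :: W % W ** Z
var ^ var . var :: W % W ** Z
var ^ var . var :: id % W ** Z
var ^ var . var :: id % id ** Z
var ^ var . var :: id % id ** W
var ^ var . var :: id % id ** id

[X [X [X [Y [Z [W var]]]] ^ [Y [Z [W var]]]] . [Y [Y [Z [Z [Z [W var]] :: [W id]] % [W id]]] ** [Z [W id]]]]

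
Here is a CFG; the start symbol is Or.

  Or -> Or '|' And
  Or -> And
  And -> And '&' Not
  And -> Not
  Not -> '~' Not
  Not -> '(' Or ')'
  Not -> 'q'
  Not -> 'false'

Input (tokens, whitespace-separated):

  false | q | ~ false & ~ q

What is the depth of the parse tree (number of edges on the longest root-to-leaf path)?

5

[Or [Or [Or [And [Not false]]] | [And [Not q]]] | [And [And [Not ~ [Not false]]] & [Not ~ [Not q]]]]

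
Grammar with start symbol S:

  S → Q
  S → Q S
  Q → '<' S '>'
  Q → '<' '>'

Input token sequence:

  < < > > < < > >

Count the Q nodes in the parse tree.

4

[S [Q < [S [Q < >]] >] [S [Q < [S [Q < >]] >]]]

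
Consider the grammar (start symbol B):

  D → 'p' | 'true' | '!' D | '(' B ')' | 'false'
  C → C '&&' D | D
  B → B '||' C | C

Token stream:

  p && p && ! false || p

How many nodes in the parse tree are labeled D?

5

[B [B [C [C [C [D p]] && [D p]] && [D ! [D false]]]] || [C [D p]]]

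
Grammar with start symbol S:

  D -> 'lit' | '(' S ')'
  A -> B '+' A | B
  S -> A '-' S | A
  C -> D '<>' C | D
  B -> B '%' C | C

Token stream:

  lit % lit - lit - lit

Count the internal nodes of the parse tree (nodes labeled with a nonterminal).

18

[S [A [B [B [C [D lit]]] % [C [D lit]]]] - [S [A [B [C [D lit]]]] - [S [A [B [C [D lit]]]]]]]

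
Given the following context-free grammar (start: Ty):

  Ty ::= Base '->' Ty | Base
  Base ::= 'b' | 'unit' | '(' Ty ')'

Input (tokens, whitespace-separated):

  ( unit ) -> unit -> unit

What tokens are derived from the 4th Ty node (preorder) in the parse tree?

[Ty [Base ( [Ty [Base unit]] )] -> [Ty [Base unit] -> [Ty [Base unit]]]]

unit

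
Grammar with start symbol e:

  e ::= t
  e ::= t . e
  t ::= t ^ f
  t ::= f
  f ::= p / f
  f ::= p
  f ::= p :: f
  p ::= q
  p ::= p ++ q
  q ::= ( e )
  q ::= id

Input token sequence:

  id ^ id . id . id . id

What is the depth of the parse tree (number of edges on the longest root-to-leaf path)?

[e [t [t [f [p [q id]]]] ^ [f [p [q id]]]] . [e [t [f [p [q id]]]] . [e [t [f [p [q id]]]] . [e [t [f [p [q id]]]]]]]]

8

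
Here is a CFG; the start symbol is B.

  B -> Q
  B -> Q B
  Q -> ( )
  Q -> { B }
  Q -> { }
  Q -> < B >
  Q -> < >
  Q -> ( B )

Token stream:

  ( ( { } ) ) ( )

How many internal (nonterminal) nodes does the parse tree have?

[B [Q ( [B [Q ( [B [Q { }]] )]] )] [B [Q ( )]]]

8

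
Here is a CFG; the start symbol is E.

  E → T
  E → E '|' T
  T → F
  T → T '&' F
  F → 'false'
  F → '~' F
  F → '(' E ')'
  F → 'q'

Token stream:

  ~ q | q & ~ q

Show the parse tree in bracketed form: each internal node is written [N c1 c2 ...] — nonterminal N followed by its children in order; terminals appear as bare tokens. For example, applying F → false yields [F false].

[E [E [T [F ~ [F q]]]] | [T [T [F q]] & [F ~ [F q]]]]

E
E | T
T | T
F | T
~ F | T
~ q | T
~ q | T & F
~ q | F & F
~ q | q & F
~ q | q & ~ F
~ q | q & ~ q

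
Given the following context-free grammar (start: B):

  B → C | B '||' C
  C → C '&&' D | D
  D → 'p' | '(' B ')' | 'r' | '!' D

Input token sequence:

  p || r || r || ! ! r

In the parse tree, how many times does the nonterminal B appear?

[B [B [B [B [C [D p]]] || [C [D r]]] || [C [D r]]] || [C [D ! [D ! [D r]]]]]

4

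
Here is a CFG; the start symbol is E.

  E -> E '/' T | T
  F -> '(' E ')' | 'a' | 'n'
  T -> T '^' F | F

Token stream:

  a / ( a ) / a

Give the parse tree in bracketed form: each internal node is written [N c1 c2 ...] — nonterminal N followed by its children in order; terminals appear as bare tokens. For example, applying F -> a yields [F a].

E
E / T
E / T / T
T / T / T
F / T / T
a / T / T
a / F / T
a / ( E ) / T
a / ( T ) / T
a / ( F ) / T
a / ( a ) / T
a / ( a ) / F
a / ( a ) / a

[E [E [E [T [F a]]] / [T [F ( [E [T [F a]]] )]]] / [T [F a]]]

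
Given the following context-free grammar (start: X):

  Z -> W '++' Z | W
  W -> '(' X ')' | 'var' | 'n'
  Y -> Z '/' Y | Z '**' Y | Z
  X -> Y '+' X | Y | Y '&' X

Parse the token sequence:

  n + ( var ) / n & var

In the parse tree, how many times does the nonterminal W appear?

5

[X [Y [Z [W n]]] + [X [Y [Z [W ( [X [Y [Z [W var]]]] )]] / [Y [Z [W n]]]] & [X [Y [Z [W var]]]]]]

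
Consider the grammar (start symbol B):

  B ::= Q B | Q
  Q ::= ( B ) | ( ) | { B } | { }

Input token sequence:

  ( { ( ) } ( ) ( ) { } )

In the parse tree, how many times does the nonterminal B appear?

[B [Q ( [B [Q { [B [Q ( )]] }] [B [Q ( )] [B [Q ( )] [B [Q { }]]]]] )]]

6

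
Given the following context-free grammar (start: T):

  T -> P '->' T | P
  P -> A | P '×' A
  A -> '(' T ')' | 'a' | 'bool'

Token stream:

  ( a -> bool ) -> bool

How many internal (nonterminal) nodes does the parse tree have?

12

[T [P [A ( [T [P [A a]] -> [T [P [A bool]]]] )]] -> [T [P [A bool]]]]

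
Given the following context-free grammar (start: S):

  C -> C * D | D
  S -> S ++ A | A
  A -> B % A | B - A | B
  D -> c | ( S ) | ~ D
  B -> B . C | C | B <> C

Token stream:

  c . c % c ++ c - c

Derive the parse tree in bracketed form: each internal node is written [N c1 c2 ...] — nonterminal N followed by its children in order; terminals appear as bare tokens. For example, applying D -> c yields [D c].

S
S ++ A
A ++ A
B % A ++ A
B . C % A ++ A
C . C % A ++ A
D . C % A ++ A
c . C % A ++ A
c . D % A ++ A
c . c % A ++ A
c . c % B ++ A
c . c % C ++ A
c . c % D ++ A
c . c % c ++ A
c . c % c ++ B - A
c . c % c ++ C - A
c . c % c ++ D - A
c . c % c ++ c - A
c . c % c ++ c - B
c . c % c ++ c - C
c . c % c ++ c - D
c . c % c ++ c - c

[S [S [A [B [B [C [D c]]] . [C [D c]]] % [A [B [C [D c]]]]]] ++ [A [B [C [D c]]] - [A [B [C [D c]]]]]]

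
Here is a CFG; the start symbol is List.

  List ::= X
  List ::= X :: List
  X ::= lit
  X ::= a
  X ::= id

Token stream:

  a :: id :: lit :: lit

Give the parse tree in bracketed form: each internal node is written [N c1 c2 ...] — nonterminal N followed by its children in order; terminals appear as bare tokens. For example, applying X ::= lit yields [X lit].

List
X :: List
a :: List
a :: X :: List
a :: id :: List
a :: id :: X :: List
a :: id :: lit :: List
a :: id :: lit :: X
a :: id :: lit :: lit

[List [X a] :: [List [X id] :: [List [X lit] :: [List [X lit]]]]]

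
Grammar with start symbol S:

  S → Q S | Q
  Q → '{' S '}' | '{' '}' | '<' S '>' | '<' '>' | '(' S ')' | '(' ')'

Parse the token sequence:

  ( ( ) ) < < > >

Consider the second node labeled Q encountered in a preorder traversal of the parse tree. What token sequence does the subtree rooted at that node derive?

( )

[S [Q ( [S [Q ( )]] )] [S [Q < [S [Q < >]] >]]]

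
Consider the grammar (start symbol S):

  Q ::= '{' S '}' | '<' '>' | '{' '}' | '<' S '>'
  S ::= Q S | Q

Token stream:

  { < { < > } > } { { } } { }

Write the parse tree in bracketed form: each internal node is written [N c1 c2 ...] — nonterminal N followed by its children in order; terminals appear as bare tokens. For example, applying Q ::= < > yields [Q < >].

S
Q S
{ S } S
{ Q } S
{ < S > } S
{ < Q > } S
{ < { S } > } S
{ < { Q } > } S
{ < { < > } > } S
{ < { < > } > } Q S
{ < { < > } > } { S } S
{ < { < > } > } { Q } S
{ < { < > } > } { { } } S
{ < { < > } > } { { } } Q
{ < { < > } > } { { } } { }

[S [Q { [S [Q < [S [Q { [S [Q < >]] }]] >]] }] [S [Q { [S [Q { }]] }] [S [Q { }]]]]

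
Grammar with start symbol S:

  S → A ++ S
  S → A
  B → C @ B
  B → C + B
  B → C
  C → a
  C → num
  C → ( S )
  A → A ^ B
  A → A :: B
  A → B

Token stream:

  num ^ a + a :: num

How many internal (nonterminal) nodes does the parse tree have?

12

[S [A [A [A [B [C num]]] ^ [B [C a] + [B [C a]]]] :: [B [C num]]]]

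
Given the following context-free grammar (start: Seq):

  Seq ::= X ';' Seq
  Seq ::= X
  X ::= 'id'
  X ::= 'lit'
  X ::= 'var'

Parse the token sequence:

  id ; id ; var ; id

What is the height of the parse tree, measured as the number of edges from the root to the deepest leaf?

5

[Seq [X id] ; [Seq [X id] ; [Seq [X var] ; [Seq [X id]]]]]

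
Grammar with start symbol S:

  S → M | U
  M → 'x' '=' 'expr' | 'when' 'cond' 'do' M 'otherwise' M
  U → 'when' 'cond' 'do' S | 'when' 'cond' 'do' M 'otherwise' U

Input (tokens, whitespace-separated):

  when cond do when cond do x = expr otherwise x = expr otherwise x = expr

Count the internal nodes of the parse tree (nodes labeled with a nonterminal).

[S [M when cond do [M when cond do [M x = expr] otherwise [M x = expr]] otherwise [M x = expr]]]

6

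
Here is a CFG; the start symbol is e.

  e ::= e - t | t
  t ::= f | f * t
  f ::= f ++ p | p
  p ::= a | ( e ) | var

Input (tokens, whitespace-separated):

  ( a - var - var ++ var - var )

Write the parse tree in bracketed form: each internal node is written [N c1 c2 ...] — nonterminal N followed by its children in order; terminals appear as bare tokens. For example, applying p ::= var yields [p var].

[e [t [f [p ( [e [e [e [e [t [f [p a]]]] - [t [f [p var]]]] - [t [f [f [p var]] ++ [p var]]]] - [t [f [p var]]]] )]]]]

e
t
f
p
( e )
( e - t )
( e - t - t )
( e - t - t - t )
( t - t - t - t )
( f - t - t - t )
( p - t - t - t )
( a - t - t - t )
( a - f - t - t )
( a - p - t - t )
( a - var - t - t )
( a - var - f - t )
( a - var - f ++ p - t )
( a - var - p ++ p - t )
( a - var - var ++ p - t )
( a - var - var ++ var - t )
( a - var - var ++ var - f )
( a - var - var ++ var - p )
( a - var - var ++ var - var )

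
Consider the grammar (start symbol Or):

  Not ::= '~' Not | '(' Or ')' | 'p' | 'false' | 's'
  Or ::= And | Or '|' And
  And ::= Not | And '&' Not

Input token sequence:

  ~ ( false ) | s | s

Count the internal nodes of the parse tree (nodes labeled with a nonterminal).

[Or [Or [Or [And [Not ~ [Not ( [Or [And [Not false]]] )]]]] | [And [Not s]]] | [And [Not s]]]

13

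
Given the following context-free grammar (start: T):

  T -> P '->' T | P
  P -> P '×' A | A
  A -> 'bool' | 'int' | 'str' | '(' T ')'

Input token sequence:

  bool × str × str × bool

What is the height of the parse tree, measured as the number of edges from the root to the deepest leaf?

6

[T [P [P [P [P [A bool]] × [A str]] × [A str]] × [A bool]]]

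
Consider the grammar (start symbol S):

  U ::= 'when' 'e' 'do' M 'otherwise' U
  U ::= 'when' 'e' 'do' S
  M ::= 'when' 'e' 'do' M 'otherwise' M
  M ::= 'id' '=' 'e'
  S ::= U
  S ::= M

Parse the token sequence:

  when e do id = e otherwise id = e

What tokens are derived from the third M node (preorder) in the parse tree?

id = e

[S [M when e do [M id = e] otherwise [M id = e]]]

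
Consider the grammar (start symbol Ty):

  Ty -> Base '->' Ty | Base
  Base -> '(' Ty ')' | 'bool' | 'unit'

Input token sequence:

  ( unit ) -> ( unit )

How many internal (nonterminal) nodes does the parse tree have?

8

[Ty [Base ( [Ty [Base unit]] )] -> [Ty [Base ( [Ty [Base unit]] )]]]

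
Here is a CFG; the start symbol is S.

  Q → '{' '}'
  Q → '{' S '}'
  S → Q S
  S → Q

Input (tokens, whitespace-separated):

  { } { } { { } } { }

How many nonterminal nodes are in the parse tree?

10

[S [Q { }] [S [Q { }] [S [Q { [S [Q { }]] }] [S [Q { }]]]]]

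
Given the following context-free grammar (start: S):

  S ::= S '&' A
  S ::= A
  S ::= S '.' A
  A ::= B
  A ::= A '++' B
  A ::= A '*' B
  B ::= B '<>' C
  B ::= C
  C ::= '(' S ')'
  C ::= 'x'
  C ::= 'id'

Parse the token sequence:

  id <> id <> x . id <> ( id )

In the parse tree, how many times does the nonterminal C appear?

6

[S [S [A [B [B [B [C id]] <> [C id]] <> [C x]]]] . [A [B [B [C id]] <> [C ( [S [A [B [C id]]]] )]]]]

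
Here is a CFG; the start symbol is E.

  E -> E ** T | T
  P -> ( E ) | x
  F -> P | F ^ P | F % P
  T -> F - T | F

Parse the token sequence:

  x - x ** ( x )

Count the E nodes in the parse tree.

[E [E [T [F [P x]] - [T [F [P x]]]]] ** [T [F [P ( [E [T [F [P x]]]] )]]]]

3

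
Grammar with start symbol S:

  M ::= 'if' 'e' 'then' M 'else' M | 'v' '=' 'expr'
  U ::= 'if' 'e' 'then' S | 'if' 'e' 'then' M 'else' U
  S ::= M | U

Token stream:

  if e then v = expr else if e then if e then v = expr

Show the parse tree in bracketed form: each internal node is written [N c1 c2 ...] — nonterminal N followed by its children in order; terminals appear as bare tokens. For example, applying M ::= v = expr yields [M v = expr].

S
U
if e then M else U
if e then v = expr else U
if e then v = expr else if e then S
if e then v = expr else if e then U
if e then v = expr else if e then if e then S
if e then v = expr else if e then if e then M
if e then v = expr else if e then if e then v = expr

[S [U if e then [M v = expr] else [U if e then [S [U if e then [S [M v = expr]]]]]]]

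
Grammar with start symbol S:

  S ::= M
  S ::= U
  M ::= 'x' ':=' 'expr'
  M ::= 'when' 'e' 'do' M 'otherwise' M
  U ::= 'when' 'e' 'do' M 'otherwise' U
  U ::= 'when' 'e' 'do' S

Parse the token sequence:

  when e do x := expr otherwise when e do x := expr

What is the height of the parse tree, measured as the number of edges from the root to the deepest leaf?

5

[S [U when e do [M x := expr] otherwise [U when e do [S [M x := expr]]]]]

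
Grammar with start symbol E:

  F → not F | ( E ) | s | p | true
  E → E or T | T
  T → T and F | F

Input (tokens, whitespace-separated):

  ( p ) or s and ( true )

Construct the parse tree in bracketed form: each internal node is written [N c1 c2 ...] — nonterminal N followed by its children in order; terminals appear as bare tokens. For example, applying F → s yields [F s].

E
E or T
T or T
F or T
( E ) or T
( T ) or T
( F ) or T
( p ) or T
( p ) or T and F
( p ) or F and F
( p ) or s and F
( p ) or s and ( E )
( p ) or s and ( T )
( p ) or s and ( F )
( p ) or s and ( true )

[E [E [T [F ( [E [T [F p]]] )]]] or [T [T [F s]] and [F ( [E [T [F true]]] )]]]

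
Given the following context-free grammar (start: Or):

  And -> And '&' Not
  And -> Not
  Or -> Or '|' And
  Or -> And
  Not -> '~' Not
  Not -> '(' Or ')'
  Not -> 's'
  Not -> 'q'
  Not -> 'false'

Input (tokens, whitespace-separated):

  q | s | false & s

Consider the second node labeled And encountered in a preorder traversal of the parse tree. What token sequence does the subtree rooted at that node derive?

[Or [Or [Or [And [Not q]]] | [And [Not s]]] | [And [And [Not false]] & [Not s]]]

s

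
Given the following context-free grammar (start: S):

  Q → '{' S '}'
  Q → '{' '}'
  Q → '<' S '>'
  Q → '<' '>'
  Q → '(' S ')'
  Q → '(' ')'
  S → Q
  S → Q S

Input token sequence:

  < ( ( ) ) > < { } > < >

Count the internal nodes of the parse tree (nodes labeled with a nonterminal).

[S [Q < [S [Q ( [S [Q ( )]] )]] >] [S [Q < [S [Q { }]] >] [S [Q < >]]]]

12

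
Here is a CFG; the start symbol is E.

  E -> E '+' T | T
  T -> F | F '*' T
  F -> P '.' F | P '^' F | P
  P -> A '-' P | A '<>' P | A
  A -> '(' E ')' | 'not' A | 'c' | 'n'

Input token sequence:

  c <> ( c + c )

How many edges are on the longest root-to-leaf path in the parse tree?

12

[E [T [F [P [A c] <> [P [A ( [E [E [T [F [P [A c]]]]] + [T [F [P [A c]]]]] )]]]]]]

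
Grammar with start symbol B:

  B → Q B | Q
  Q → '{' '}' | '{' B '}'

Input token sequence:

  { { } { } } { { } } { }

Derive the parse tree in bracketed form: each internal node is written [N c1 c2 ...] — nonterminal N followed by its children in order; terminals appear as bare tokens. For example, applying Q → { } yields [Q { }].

B
Q B
{ B } B
{ Q B } B
{ { } B } B
{ { } Q } B
{ { } { } } B
{ { } { } } Q B
{ { } { } } { B } B
{ { } { } } { Q } B
{ { } { } } { { } } B
{ { } { } } { { } } Q
{ { } { } } { { } } { }

[B [Q { [B [Q { }] [B [Q { }]]] }] [B [Q { [B [Q { }]] }] [B [Q { }]]]]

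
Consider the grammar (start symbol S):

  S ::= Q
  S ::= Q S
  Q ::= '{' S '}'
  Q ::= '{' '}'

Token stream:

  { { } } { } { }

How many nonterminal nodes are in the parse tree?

[S [Q { [S [Q { }]] }] [S [Q { }] [S [Q { }]]]]

8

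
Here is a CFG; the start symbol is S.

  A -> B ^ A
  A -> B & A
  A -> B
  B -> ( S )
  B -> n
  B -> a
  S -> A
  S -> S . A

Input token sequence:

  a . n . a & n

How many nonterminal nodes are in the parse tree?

[S [S [S [A [B a]]] . [A [B n]]] . [A [B a] & [A [B n]]]]

11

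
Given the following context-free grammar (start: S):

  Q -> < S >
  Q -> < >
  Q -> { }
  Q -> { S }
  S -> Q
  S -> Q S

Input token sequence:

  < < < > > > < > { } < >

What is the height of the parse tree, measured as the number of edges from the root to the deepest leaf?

[S [Q < [S [Q < [S [Q < >]] >]] >] [S [Q < >] [S [Q { }] [S [Q < >]]]]]

6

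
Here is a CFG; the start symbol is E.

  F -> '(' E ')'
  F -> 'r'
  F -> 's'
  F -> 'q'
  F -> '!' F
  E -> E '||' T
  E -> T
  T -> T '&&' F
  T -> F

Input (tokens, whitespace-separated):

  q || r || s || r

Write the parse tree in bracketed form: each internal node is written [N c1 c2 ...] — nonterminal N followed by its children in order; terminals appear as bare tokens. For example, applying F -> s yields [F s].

E
E || T
E || T || T
E || T || T || T
T || T || T || T
F || T || T || T
q || T || T || T
q || F || T || T
q || r || T || T
q || r || F || T
q || r || s || T
q || r || s || F
q || r || s || r

[E [E [E [E [T [F q]]] || [T [F r]]] || [T [F s]]] || [T [F r]]]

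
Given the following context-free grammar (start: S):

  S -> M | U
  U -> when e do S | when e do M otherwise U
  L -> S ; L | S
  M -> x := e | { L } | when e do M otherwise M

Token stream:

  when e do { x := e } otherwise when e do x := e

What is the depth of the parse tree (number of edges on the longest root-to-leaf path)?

6

[S [U when e do [M { [L [S [M x := e]]] }] otherwise [U when e do [S [M x := e]]]]]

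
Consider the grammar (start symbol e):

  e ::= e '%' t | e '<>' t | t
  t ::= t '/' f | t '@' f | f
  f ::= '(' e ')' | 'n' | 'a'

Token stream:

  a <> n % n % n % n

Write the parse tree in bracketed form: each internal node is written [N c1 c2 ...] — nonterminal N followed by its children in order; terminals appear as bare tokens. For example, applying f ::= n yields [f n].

[e [e [e [e [e [t [f a]]] <> [t [f n]]] % [t [f n]]] % [t [f n]]] % [t [f n]]]

e
e % t
e % t % t
e % t % t % t
e <> t % t % t % t
t <> t % t % t % t
f <> t % t % t % t
a <> t % t % t % t
a <> f % t % t % t
a <> n % t % t % t
a <> n % f % t % t
a <> n % n % t % t
a <> n % n % f % t
a <> n % n % n % t
a <> n % n % n % f
a <> n % n % n % n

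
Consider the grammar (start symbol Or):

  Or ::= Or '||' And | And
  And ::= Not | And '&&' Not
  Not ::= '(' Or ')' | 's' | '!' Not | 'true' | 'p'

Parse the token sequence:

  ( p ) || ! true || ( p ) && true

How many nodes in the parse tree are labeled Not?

7

[Or [Or [Or [And [Not ( [Or [And [Not p]]] )]]] || [And [Not ! [Not true]]]] || [And [And [Not ( [Or [And [Not p]]] )]] && [Not true]]]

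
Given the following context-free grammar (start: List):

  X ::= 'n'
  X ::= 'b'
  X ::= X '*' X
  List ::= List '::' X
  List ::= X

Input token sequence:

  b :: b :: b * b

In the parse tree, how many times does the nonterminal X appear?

[List [List [List [X b]] :: [X b]] :: [X [X b] * [X b]]]

5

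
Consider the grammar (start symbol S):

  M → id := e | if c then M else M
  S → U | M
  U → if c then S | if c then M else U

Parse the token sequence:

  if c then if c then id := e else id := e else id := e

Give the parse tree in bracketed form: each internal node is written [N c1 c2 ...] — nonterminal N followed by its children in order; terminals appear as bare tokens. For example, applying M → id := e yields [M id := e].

[S [M if c then [M if c then [M id := e] else [M id := e]] else [M id := e]]]

S
M
if c then M else M
if c then if c then M else M else M
if c then if c then id := e else M else M
if c then if c then id := e else id := e else M
if c then if c then id := e else id := e else id := e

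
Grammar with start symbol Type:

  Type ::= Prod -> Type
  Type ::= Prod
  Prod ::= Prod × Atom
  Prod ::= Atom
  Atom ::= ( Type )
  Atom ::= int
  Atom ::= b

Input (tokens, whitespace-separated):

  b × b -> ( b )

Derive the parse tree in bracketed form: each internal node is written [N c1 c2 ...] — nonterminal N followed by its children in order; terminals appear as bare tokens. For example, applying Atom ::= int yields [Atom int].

Type
Prod -> Type
Prod × Atom -> Type
Atom × Atom -> Type
b × Atom -> Type
b × b -> Type
b × b -> Prod
b × b -> Atom
b × b -> ( Type )
b × b -> ( Prod )
b × b -> ( Atom )
b × b -> ( b )

[Type [Prod [Prod [Atom b]] × [Atom b]] -> [Type [Prod [Atom ( [Type [Prod [Atom b]]] )]]]]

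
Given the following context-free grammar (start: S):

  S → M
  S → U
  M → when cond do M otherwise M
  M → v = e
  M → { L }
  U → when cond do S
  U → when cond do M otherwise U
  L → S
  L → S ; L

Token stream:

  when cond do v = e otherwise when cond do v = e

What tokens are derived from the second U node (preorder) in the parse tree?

when cond do v = e

[S [U when cond do [M v = e] otherwise [U when cond do [S [M v = e]]]]]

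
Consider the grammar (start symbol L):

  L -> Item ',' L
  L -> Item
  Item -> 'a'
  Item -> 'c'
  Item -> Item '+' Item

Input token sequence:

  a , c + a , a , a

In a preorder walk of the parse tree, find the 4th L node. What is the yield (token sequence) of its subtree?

[L [Item a] , [L [Item [Item c] + [Item a]] , [L [Item a] , [L [Item a]]]]]

a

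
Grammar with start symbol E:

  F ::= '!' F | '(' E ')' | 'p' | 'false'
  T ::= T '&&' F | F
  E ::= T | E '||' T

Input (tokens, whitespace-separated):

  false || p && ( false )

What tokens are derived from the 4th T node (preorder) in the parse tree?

false

[E [E [T [F false]]] || [T [T [F p]] && [F ( [E [T [F false]]] )]]]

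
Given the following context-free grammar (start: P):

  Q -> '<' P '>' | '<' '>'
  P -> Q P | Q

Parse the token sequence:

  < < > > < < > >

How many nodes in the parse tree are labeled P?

4

[P [Q < [P [Q < >]] >] [P [Q < [P [Q < >]] >]]]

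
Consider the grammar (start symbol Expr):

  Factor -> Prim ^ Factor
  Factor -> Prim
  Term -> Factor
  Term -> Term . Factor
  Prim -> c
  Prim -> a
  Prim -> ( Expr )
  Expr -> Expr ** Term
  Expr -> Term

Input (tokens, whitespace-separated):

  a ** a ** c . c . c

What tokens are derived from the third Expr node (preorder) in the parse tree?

a

[Expr [Expr [Expr [Term [Factor [Prim a]]]] ** [Term [Factor [Prim a]]]] ** [Term [Term [Term [Factor [Prim c]]] . [Factor [Prim c]]] . [Factor [Prim c]]]]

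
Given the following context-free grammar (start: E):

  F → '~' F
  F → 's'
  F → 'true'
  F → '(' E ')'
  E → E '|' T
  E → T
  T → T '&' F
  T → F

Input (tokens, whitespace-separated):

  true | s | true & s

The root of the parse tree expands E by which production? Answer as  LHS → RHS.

E → E '|' T

[E [E [E [T [F true]]] | [T [F s]]] | [T [T [F true]] & [F s]]]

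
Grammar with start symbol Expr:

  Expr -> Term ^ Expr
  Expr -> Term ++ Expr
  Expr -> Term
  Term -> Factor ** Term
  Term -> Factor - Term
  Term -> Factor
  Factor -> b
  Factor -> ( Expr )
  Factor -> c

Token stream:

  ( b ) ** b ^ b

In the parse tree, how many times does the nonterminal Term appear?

[Expr [Term [Factor ( [Expr [Term [Factor b]]] )] ** [Term [Factor b]]] ^ [Expr [Term [Factor b]]]]

4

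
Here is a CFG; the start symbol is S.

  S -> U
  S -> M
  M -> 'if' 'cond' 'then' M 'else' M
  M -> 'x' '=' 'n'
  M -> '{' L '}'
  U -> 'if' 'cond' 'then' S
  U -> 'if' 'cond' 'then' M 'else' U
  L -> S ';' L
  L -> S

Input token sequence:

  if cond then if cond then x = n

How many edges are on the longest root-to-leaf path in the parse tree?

6

[S [U if cond then [S [U if cond then [S [M x = n]]]]]]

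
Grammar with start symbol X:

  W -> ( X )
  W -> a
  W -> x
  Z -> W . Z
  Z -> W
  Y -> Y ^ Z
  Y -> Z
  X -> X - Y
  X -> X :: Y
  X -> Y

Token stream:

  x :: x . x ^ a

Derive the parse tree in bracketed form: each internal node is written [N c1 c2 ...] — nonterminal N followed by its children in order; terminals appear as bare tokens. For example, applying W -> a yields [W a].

[X [X [Y [Z [W x]]]] :: [Y [Y [Z [W x] . [Z [W x]]]] ^ [Z [W a]]]]

X
X :: Y
Y :: Y
Z :: Y
W :: Y
x :: Y
x :: Y ^ Z
x :: Z ^ Z
x :: W . Z ^ Z
x :: x . Z ^ Z
x :: x . W ^ Z
x :: x . x ^ Z
x :: x . x ^ W
x :: x . x ^ a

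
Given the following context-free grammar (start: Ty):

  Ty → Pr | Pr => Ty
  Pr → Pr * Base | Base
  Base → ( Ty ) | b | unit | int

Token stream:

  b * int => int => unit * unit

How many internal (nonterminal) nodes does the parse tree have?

[Ty [Pr [Pr [Base b]] * [Base int]] => [Ty [Pr [Base int]] => [Ty [Pr [Pr [Base unit]] * [Base unit]]]]]

13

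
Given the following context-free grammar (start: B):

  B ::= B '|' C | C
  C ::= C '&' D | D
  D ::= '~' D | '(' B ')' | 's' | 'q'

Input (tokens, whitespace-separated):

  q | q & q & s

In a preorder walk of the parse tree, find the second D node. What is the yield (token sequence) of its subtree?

[B [B [C [D q]]] | [C [C [C [D q]] & [D q]] & [D s]]]

q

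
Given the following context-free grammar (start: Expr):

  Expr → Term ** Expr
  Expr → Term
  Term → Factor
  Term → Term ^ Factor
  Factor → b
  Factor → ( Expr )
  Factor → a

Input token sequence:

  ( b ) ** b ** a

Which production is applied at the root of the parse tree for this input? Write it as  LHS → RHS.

Expr → Term ** Expr

[Expr [Term [Factor ( [Expr [Term [Factor b]]] )]] ** [Expr [Term [Factor b]] ** [Expr [Term [Factor a]]]]]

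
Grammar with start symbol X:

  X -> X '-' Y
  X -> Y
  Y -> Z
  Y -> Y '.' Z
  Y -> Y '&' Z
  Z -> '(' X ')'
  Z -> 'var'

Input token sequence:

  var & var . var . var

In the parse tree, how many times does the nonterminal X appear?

[X [Y [Y [Y [Y [Z var]] & [Z var]] . [Z var]] . [Z var]]]

1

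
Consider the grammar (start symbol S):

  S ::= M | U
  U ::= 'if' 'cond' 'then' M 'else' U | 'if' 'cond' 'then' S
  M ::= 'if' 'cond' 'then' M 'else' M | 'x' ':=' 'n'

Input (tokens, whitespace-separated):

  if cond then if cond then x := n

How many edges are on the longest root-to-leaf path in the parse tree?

6

[S [U if cond then [S [U if cond then [S [M x := n]]]]]]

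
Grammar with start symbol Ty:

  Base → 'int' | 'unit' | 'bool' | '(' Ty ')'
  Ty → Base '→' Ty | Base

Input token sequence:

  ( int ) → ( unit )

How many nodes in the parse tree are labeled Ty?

[Ty [Base ( [Ty [Base int]] )] → [Ty [Base ( [Ty [Base unit]] )]]]

4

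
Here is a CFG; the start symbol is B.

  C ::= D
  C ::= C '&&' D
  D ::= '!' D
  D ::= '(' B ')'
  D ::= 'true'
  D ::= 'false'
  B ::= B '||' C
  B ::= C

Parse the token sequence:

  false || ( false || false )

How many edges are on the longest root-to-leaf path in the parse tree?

7

[B [B [C [D false]]] || [C [D ( [B [B [C [D false]]] || [C [D false]]] )]]]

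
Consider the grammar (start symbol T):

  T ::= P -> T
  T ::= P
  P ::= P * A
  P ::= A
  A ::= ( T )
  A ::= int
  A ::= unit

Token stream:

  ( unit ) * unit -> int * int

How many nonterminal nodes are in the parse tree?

[T [P [P [A ( [T [P [A unit]]] )]] * [A unit]] -> [T [P [P [A int]] * [A int]]]]

13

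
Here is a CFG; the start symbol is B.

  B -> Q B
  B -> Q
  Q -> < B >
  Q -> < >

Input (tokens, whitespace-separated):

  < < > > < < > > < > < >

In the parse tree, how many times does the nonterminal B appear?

6

[B [Q < [B [Q < >]] >] [B [Q < [B [Q < >]] >] [B [Q < >] [B [Q < >]]]]]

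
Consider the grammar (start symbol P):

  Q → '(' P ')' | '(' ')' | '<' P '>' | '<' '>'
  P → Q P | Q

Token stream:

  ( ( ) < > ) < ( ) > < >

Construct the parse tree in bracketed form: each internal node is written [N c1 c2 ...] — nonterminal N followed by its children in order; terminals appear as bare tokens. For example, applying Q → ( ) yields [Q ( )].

[P [Q ( [P [Q ( )] [P [Q < >]]] )] [P [Q < [P [Q ( )]] >] [P [Q < >]]]]

P
Q P
( P ) P
( Q P ) P
( ( ) P ) P
( ( ) Q ) P
( ( ) < > ) P
( ( ) < > ) Q P
( ( ) < > ) < P > P
( ( ) < > ) < Q > P
( ( ) < > ) < ( ) > P
( ( ) < > ) < ( ) > Q
( ( ) < > ) < ( ) > < >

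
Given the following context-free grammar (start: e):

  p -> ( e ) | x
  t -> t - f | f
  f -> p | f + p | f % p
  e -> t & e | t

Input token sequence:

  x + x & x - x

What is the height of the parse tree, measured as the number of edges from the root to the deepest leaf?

[e [t [f [f [p x]] + [p x]]] & [e [t [t [f [p x]]] - [f [p x]]]]]

6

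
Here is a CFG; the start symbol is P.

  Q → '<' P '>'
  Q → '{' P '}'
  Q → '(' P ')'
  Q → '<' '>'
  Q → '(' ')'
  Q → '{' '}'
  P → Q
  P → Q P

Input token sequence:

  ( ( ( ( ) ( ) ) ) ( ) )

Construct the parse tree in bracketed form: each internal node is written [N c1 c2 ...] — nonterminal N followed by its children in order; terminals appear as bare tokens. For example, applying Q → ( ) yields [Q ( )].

[P [Q ( [P [Q ( [P [Q ( [P [Q ( )] [P [Q ( )]]] )]] )] [P [Q ( )]]] )]]

P
Q
( P )
( Q P )
( ( P ) P )
( ( Q ) P )
( ( ( P ) ) P )
( ( ( Q P ) ) P )
( ( ( ( ) P ) ) P )
( ( ( ( ) Q ) ) P )
( ( ( ( ) ( ) ) ) P )
( ( ( ( ) ( ) ) ) Q )
( ( ( ( ) ( ) ) ) ( ) )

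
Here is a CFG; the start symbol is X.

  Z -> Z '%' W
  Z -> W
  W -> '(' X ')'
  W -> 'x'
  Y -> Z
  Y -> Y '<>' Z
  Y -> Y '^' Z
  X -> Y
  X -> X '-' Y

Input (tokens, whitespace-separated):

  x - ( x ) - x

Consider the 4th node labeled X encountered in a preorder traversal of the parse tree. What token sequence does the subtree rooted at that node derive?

x

[X [X [X [Y [Z [W x]]]] - [Y [Z [W ( [X [Y [Z [W x]]]] )]]]] - [Y [Z [W x]]]]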